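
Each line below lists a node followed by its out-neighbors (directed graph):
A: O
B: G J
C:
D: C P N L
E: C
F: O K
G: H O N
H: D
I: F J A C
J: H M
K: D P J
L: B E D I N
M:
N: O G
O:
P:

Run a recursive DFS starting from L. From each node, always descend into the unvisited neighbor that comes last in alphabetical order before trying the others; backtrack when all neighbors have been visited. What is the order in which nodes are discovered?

L → N → O → G → H → D → P → C → I → J → M → F → K → A → E → B

Visit L
L → N
N → O
N → G
G → H
H → D
D → P
D → C
L → I
I → J
J → M
I → F
F → K
I → A
L → E
L → B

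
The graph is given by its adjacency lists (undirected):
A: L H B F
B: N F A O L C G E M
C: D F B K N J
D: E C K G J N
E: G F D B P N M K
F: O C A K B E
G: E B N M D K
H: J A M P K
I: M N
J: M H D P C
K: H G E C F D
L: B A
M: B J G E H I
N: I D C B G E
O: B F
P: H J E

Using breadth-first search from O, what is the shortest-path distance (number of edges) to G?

Level 0: O
Level 1: B, F
Level 2: A, C, E, G, K, L, M, N
Level 3: D, H, I, J, P
G first appears at level 2.

2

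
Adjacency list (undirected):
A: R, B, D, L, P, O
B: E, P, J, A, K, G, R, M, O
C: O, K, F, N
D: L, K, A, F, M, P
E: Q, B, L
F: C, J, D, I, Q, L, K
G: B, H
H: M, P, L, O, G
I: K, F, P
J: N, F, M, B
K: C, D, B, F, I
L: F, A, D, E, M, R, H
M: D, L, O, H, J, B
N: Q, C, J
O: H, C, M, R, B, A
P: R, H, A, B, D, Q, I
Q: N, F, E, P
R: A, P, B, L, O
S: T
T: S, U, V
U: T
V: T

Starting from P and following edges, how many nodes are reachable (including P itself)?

BFS from P visits: P, R, H, A, B, D, Q, I, L, O, M, G, E, J, K, F, N, C
Reachable nodes: 18 of 22 total.

18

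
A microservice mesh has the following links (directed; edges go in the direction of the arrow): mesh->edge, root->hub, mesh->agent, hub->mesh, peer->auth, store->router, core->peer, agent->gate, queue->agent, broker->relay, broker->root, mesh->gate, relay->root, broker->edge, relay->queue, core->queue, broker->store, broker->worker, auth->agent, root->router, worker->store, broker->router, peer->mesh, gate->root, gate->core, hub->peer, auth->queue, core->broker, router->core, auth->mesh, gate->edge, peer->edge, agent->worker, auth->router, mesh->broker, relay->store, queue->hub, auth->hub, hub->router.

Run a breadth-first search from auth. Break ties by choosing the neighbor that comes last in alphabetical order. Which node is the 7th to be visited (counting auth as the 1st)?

Visit auth; enqueue router, queue, mesh, hub, agent → queue [router, queue, mesh, hub, agent]
Visit router; enqueue core → queue [queue, mesh, hub, agent, core]
Visit queue → queue [mesh, hub, agent, core]
Visit mesh; enqueue gate, edge, broker → queue [hub, agent, core, gate, edge, broker]
Visit hub; enqueue peer → queue [agent, core, gate, edge, broker, peer]
Visit agent; enqueue worker → queue [core, gate, edge, broker, peer, worker]
Visit core → queue [gate, edge, broker, peer, worker]
Visit gate; enqueue root → queue [edge, broker, peer, worker, root]
Visit edge → queue [broker, peer, worker, root]
Visit broker; enqueue store, relay → queue [peer, worker, root, store, relay]
Visit peer → queue [worker, root, store, relay]
Visit worker → queue [root, store, relay]
Visit root → queue [store, relay]
Visit store → queue [relay]
Visit relay → queue []

Visit order: auth, router, queue, mesh, hub, agent, core, gate, edge, broker, peer, worker, root, store, relay

core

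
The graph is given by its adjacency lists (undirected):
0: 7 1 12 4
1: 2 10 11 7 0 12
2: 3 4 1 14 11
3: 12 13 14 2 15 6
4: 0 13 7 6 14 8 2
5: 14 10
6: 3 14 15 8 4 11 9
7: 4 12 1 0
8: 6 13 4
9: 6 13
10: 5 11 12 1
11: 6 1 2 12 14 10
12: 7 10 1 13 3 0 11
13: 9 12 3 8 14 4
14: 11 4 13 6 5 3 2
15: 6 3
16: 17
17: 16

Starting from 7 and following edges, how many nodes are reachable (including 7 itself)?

BFS from 7 visits: 7, 4, 12, 1, 0, 13, 6, 14, 8, 2, 10, 3, 11, 9, 15, 5
Reachable nodes: 16 of 18 total.

16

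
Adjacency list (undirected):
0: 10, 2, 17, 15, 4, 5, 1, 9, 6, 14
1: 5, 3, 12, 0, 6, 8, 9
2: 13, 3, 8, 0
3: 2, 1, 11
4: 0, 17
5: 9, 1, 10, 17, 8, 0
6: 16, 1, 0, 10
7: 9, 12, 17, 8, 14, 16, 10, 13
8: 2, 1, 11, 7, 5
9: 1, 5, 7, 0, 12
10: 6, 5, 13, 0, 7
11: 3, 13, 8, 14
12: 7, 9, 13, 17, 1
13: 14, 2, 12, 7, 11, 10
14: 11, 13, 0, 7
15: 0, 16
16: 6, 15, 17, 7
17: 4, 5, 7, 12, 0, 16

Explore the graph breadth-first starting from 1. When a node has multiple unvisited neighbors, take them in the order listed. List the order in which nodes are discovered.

Visit 1; enqueue 5, 3, 12, 0, 6, 8, 9 → queue [5, 3, 12, 0, 6, 8, 9]
Visit 5; enqueue 10, 17 → queue [3, 12, 0, 6, 8, 9, 10, 17]
Visit 3; enqueue 2, 11 → queue [12, 0, 6, 8, 9, 10, 17, 2, 11]
Visit 12; enqueue 7, 13 → queue [0, 6, 8, 9, 10, 17, 2, 11, 7, 13]
Visit 0; enqueue 15, 4, 14 → queue [6, 8, 9, 10, 17, 2, 11, 7, 13, 15, 4, 14]
Visit 6; enqueue 16 → queue [8, 9, 10, 17, 2, 11, 7, 13, 15, 4, 14, 16]
Visit 8 → queue [9, 10, 17, 2, 11, 7, 13, 15, 4, 14, 16]
Visit 9 → queue [10, 17, 2, 11, 7, 13, 15, 4, 14, 16]
Visit 10 → queue [17, 2, 11, 7, 13, 15, 4, 14, 16]
Visit 17 → queue [2, 11, 7, 13, 15, 4, 14, 16]
Visit 2 → queue [11, 7, 13, 15, 4, 14, 16]
Visit 11 → queue [7, 13, 15, 4, 14, 16]
Visit 7 → queue [13, 15, 4, 14, 16]
Visit 13 → queue [15, 4, 14, 16]
Visit 15 → queue [4, 14, 16]
Visit 4 → queue [14, 16]
Visit 14 → queue [16]
Visit 16 → queue []

1, 5, 3, 12, 0, 6, 8, 9, 10, 17, 2, 11, 7, 13, 15, 4, 14, 16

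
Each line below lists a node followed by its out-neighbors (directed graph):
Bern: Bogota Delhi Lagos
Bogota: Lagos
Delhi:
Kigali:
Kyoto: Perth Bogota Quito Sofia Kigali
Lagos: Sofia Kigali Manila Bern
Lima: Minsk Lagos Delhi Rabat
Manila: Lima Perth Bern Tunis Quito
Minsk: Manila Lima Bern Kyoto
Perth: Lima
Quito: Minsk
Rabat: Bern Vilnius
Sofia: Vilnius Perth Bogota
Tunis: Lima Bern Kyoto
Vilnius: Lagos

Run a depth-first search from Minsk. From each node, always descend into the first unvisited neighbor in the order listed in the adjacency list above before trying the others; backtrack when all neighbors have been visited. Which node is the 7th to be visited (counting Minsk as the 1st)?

Visit Minsk
Minsk → Manila
Manila → Lima
Lima → Lagos
Lagos → Sofia
Sofia → Vilnius
Sofia → Perth
Sofia → Bogota
Lagos → Kigali
Lagos → Bern
Bern → Delhi
Lima → Rabat
Manila → Tunis
Tunis → Kyoto
Kyoto → Quito

Visit order: Minsk, Manila, Lima, Lagos, Sofia, Vilnius, Perth, Bogota, Kigali, Bern, Delhi, Rabat, Tunis, Kyoto, Quito

Perth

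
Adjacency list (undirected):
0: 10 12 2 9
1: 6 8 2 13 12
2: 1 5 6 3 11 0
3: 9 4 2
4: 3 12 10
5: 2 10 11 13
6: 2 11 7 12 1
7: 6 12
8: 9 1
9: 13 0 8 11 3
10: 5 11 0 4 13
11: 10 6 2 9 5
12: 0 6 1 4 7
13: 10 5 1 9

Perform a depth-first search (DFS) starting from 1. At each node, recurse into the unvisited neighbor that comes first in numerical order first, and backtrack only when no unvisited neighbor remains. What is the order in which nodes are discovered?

Visit 1
1 → 2
2 → 0
0 → 9
9 → 3
3 → 4
4 → 10
10 → 5
5 → 11
11 → 6
6 → 7
7 → 12
5 → 13
9 → 8

1, 2, 0, 9, 3, 4, 10, 5, 11, 6, 7, 12, 13, 8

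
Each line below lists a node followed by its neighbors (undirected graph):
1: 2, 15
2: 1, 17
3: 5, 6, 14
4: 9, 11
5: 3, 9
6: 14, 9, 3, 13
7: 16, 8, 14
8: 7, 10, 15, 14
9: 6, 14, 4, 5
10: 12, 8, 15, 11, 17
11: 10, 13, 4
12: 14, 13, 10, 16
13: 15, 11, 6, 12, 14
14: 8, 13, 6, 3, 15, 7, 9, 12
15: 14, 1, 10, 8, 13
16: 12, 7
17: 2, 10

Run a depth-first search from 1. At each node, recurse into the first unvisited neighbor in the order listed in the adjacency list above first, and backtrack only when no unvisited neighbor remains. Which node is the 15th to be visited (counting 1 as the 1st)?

6

Visit 1
1 → 2
2 → 17
17 → 10
10 → 12
12 → 14
14 → 8
8 → 7
7 → 16
8 → 15
15 → 13
13 → 11
11 → 4
4 → 9
9 → 6
6 → 3
3 → 5

Visit order: 1, 2, 17, 10, 12, 14, 8, 7, 16, 15, 13, 11, 4, 9, 6, 3, 5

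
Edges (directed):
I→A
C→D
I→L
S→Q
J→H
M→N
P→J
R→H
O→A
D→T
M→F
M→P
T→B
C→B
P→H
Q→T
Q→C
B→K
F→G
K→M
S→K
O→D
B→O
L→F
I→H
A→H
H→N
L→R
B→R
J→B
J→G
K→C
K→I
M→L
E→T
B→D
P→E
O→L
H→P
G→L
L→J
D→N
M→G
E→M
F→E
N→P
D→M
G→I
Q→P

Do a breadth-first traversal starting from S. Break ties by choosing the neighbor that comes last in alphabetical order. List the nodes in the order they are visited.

Visit S; enqueue Q, K → queue [Q, K]
Visit Q; enqueue T, P, C → queue [K, T, P, C]
Visit K; enqueue M, I → queue [T, P, C, M, I]
Visit T; enqueue B → queue [P, C, M, I, B]
Visit P; enqueue J, H, E → queue [C, M, I, B, J, H, E]
Visit C; enqueue D → queue [M, I, B, J, H, E, D]
Visit M; enqueue N, L, G, F → queue [I, B, J, H, E, D, N, L, G, F]
Visit I; enqueue A → queue [B, J, H, E, D, N, L, G, F, A]
Visit B; enqueue R, O → queue [J, H, E, D, N, L, G, F, A, R, O]
Visit J → queue [H, E, D, N, L, G, F, A, R, O]
Visit H → queue [E, D, N, L, G, F, A, R, O]
Visit E → queue [D, N, L, G, F, A, R, O]
Visit D → queue [N, L, G, F, A, R, O]
Visit N → queue [L, G, F, A, R, O]
Visit L → queue [G, F, A, R, O]
Visit G → queue [F, A, R, O]
Visit F → queue [A, R, O]
Visit A → queue [R, O]
Visit R → queue [O]
Visit O → queue []

S, Q, K, T, P, C, M, I, B, J, H, E, D, N, L, G, F, A, R, O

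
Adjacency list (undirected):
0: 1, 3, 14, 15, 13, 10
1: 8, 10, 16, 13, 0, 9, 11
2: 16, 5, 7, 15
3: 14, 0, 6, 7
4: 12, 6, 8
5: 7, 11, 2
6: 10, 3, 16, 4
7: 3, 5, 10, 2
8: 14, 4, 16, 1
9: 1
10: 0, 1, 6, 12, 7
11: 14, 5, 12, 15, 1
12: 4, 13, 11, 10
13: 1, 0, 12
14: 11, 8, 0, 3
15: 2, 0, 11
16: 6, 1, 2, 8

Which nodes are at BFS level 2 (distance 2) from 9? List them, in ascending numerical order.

0, 8, 10, 11, 13, 16

Level 0: 9
Level 1: 1
Level 2: 0, 8, 10, 11, 13, 16
Level 3: 2, 3, 4, 5, 6, 7, 12, 14, 15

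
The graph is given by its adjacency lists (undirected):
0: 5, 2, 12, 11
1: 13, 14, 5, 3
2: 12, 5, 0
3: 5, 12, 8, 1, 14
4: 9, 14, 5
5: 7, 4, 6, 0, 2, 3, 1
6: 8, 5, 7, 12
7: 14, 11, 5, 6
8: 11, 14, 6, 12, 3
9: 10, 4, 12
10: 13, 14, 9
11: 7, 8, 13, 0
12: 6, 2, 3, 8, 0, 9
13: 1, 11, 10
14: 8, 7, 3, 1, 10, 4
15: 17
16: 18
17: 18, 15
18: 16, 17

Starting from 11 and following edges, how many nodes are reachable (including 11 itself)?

15

BFS from 11 visits: 11, 7, 8, 13, 0, 14, 5, 6, 12, 3, 1, 10, 2, 4, 9
Reachable nodes: 15 of 19 total.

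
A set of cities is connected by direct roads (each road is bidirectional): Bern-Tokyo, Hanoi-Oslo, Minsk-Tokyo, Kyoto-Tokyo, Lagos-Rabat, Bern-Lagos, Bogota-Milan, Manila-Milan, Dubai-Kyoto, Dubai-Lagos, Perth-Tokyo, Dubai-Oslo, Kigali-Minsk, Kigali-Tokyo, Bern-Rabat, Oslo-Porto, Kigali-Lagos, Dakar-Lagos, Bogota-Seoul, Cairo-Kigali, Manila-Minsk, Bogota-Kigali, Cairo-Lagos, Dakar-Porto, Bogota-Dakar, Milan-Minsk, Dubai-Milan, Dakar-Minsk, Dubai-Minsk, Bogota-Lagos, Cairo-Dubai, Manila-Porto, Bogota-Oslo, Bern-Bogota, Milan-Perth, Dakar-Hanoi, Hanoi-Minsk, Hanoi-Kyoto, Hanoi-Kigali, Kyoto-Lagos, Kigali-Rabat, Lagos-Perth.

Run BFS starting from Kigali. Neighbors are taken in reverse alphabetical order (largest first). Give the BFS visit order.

Kigali, Tokyo, Rabat, Minsk, Lagos, Hanoi, Cairo, Bogota, Perth, Kyoto, Bern, Milan, Manila, Dubai, Dakar, Oslo, Seoul, Porto

Visit Kigali; enqueue Tokyo, Rabat, Minsk, Lagos, Hanoi, Cairo, Bogota → queue [Tokyo, Rabat, Minsk, Lagos, Hanoi, Cairo, Bogota]
Visit Tokyo; enqueue Perth, Kyoto, Bern → queue [Rabat, Minsk, Lagos, Hanoi, Cairo, Bogota, Perth, Kyoto, Bern]
Visit Rabat → queue [Minsk, Lagos, Hanoi, Cairo, Bogota, Perth, Kyoto, Bern]
Visit Minsk; enqueue Milan, Manila, Dubai, Dakar → queue [Lagos, Hanoi, Cairo, Bogota, Perth, Kyoto, Bern, Milan, Manila, Dubai, Dakar]
Visit Lagos → queue [Hanoi, Cairo, Bogota, Perth, Kyoto, Bern, Milan, Manila, Dubai, Dakar]
Visit Hanoi; enqueue Oslo → queue [Cairo, Bogota, Perth, Kyoto, Bern, Milan, Manila, Dubai, Dakar, Oslo]
Visit Cairo → queue [Bogota, Perth, Kyoto, Bern, Milan, Manila, Dubai, Dakar, Oslo]
Visit Bogota; enqueue Seoul → queue [Perth, Kyoto, Bern, Milan, Manila, Dubai, Dakar, Oslo, Seoul]
Visit Perth → queue [Kyoto, Bern, Milan, Manila, Dubai, Dakar, Oslo, Seoul]
Visit Kyoto → queue [Bern, Milan, Manila, Dubai, Dakar, Oslo, Seoul]
Visit Bern → queue [Milan, Manila, Dubai, Dakar, Oslo, Seoul]
Visit Milan → queue [Manila, Dubai, Dakar, Oslo, Seoul]
Visit Manila; enqueue Porto → queue [Dubai, Dakar, Oslo, Seoul, Porto]
Visit Dubai → queue [Dakar, Oslo, Seoul, Porto]
Visit Dakar → queue [Oslo, Seoul, Porto]
Visit Oslo → queue [Seoul, Porto]
Visit Seoul → queue [Porto]
Visit Porto → queue []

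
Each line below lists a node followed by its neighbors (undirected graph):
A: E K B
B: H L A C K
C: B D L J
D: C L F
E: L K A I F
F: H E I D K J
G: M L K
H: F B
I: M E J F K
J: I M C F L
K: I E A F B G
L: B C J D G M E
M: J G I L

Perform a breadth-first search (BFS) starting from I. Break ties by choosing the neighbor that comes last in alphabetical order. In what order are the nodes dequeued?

I M K J F E L G B A C H D

Visit I; enqueue M, K, J, F, E → queue [M, K, J, F, E]
Visit M; enqueue L, G → queue [K, J, F, E, L, G]
Visit K; enqueue B, A → queue [J, F, E, L, G, B, A]
Visit J; enqueue C → queue [F, E, L, G, B, A, C]
Visit F; enqueue H, D → queue [E, L, G, B, A, C, H, D]
Visit E → queue [L, G, B, A, C, H, D]
Visit L → queue [G, B, A, C, H, D]
Visit G → queue [B, A, C, H, D]
Visit B → queue [A, C, H, D]
Visit A → queue [C, H, D]
Visit C → queue [H, D]
Visit H → queue [D]
Visit D → queue []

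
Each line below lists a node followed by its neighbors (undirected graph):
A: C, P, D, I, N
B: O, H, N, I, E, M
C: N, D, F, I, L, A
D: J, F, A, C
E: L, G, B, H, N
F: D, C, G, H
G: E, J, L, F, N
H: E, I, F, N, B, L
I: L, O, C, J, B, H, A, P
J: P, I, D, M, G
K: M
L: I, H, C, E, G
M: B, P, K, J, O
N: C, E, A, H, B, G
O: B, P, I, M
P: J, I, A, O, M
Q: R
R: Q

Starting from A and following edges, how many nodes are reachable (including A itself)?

16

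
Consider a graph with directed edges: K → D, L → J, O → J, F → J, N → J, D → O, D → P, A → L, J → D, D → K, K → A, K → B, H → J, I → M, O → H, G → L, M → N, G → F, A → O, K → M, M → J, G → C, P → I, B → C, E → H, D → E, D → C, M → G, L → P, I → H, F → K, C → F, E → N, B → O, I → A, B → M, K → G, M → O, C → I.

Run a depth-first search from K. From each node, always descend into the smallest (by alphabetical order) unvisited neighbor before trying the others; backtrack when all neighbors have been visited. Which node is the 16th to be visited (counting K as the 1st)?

B

Visit K
K → A
A → L
L → J
J → D
D → C
C → F
C → I
I → H
I → M
M → G
M → N
M → O
D → E
D → P
K → B

Visit order: K, A, L, J, D, C, F, I, H, M, G, N, O, E, P, B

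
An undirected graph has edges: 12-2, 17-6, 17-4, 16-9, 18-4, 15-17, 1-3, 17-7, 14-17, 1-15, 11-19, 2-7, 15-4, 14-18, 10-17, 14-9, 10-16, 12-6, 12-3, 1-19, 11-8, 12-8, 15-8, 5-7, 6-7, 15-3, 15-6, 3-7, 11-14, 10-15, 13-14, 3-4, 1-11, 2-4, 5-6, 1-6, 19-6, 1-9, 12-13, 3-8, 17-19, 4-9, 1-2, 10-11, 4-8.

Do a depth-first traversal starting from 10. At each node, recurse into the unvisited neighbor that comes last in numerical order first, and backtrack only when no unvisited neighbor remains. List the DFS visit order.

10, 17, 19, 11, 14, 18, 4, 15, 8, 12, 13, 6, 7, 5, 3, 1, 9, 16, 2

Visit 10
10 → 17
17 → 19
19 → 11
11 → 14
14 → 18
18 → 4
4 → 15
15 → 8
8 → 12
12 → 13
12 → 6
6 → 7
7 → 5
7 → 3
3 → 1
1 → 9
9 → 16
1 → 2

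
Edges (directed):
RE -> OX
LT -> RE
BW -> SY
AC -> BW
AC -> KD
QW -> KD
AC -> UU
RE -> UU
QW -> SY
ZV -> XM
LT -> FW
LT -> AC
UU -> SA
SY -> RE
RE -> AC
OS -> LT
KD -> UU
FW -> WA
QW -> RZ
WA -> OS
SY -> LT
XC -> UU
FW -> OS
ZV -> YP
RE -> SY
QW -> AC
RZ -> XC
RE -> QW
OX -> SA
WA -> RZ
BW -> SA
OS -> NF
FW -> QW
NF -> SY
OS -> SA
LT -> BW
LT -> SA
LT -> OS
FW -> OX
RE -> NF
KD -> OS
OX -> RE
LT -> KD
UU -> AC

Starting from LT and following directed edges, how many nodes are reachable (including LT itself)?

16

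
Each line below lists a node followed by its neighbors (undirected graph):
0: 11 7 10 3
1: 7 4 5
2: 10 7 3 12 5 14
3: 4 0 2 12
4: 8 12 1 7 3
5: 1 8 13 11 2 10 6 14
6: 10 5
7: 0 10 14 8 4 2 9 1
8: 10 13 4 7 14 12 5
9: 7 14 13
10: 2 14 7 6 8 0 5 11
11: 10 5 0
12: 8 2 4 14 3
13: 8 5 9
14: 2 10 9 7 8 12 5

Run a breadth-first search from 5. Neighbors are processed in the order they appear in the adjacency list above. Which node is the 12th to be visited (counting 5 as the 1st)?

12

Visit 5; enqueue 1, 8, 13, 11, 2, 10, 6, 14 → queue [1, 8, 13, 11, 2, 10, 6, 14]
Visit 1; enqueue 7, 4 → queue [8, 13, 11, 2, 10, 6, 14, 7, 4]
Visit 8; enqueue 12 → queue [13, 11, 2, 10, 6, 14, 7, 4, 12]
Visit 13; enqueue 9 → queue [11, 2, 10, 6, 14, 7, 4, 12, 9]
Visit 11; enqueue 0 → queue [2, 10, 6, 14, 7, 4, 12, 9, 0]
Visit 2; enqueue 3 → queue [10, 6, 14, 7, 4, 12, 9, 0, 3]
Visit 10 → queue [6, 14, 7, 4, 12, 9, 0, 3]
Visit 6 → queue [14, 7, 4, 12, 9, 0, 3]
Visit 14 → queue [7, 4, 12, 9, 0, 3]
Visit 7 → queue [4, 12, 9, 0, 3]
Visit 4 → queue [12, 9, 0, 3]
Visit 12 → queue [9, 0, 3]
Visit 9 → queue [0, 3]
Visit 0 → queue [3]
Visit 3 → queue []

Visit order: 5, 1, 8, 13, 11, 2, 10, 6, 14, 7, 4, 12, 9, 0, 3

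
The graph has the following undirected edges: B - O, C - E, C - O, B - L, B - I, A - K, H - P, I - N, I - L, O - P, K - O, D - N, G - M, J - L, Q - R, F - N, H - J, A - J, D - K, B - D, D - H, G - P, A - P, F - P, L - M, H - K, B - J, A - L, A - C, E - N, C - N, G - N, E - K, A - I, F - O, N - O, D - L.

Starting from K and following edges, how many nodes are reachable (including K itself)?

BFS from K visits: K, A, D, E, H, O, C, I, J, L, P, B, N, F, M, G
Reachable nodes: 16 of 18 total.

16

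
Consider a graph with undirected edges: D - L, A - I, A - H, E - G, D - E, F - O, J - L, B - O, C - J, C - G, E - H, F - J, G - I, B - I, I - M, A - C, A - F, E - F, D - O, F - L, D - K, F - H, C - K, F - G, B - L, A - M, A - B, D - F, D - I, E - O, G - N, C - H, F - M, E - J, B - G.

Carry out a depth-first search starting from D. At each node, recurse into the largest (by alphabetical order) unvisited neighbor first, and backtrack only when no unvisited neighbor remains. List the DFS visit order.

Visit D
D → O
O → F
F → M
M → I
I → G
G → N
G → E
E → J
J → L
L → B
B → A
A → H
H → C
C → K

D -> O -> F -> M -> I -> G -> N -> E -> J -> L -> B -> A -> H -> C -> K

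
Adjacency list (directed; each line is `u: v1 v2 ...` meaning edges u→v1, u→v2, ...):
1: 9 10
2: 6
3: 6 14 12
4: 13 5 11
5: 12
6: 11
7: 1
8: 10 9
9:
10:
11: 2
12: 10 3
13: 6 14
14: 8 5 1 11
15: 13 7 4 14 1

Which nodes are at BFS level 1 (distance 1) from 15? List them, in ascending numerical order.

Level 0: 15
Level 1: 1, 4, 7, 13, 14
Level 2: 5, 6, 8, 9, 10, 11
Level 3: 2, 12
Level 4: 3

1, 4, 7, 13, 14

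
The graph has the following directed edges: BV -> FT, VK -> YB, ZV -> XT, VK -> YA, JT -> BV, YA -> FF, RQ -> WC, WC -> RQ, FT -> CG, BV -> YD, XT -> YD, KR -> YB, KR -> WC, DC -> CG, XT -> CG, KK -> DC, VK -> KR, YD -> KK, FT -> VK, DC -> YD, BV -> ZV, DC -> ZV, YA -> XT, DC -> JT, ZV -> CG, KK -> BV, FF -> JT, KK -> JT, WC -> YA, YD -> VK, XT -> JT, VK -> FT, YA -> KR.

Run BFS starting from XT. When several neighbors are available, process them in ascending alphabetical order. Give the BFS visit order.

Visit XT; enqueue CG, JT, YD → queue [CG, JT, YD]
Visit CG → queue [JT, YD]
Visit JT; enqueue BV → queue [YD, BV]
Visit YD; enqueue KK, VK → queue [BV, KK, VK]
Visit BV; enqueue FT, ZV → queue [KK, VK, FT, ZV]
Visit KK; enqueue DC → queue [VK, FT, ZV, DC]
Visit VK; enqueue KR, YA, YB → queue [FT, ZV, DC, KR, YA, YB]
Visit FT → queue [ZV, DC, KR, YA, YB]
Visit ZV → queue [DC, KR, YA, YB]
Visit DC → queue [KR, YA, YB]
Visit KR; enqueue WC → queue [YA, YB, WC]
Visit YA; enqueue FF → queue [YB, WC, FF]
Visit YB → queue [WC, FF]
Visit WC; enqueue RQ → queue [FF, RQ]
Visit FF → queue [RQ]
Visit RQ → queue []

XT, CG, JT, YD, BV, KK, VK, FT, ZV, DC, KR, YA, YB, WC, FF, RQ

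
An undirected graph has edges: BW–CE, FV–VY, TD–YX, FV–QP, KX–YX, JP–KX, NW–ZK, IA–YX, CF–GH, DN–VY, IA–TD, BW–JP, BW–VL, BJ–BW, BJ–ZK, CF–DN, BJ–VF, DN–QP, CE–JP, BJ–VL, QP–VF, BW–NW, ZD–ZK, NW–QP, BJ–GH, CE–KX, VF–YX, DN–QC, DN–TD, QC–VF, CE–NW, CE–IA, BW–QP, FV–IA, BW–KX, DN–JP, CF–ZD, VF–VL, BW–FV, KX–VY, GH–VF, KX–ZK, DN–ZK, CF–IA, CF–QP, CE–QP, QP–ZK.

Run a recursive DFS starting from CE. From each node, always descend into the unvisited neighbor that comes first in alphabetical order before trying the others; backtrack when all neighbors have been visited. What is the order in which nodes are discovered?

CE, BW, BJ, GH, CF, DN, JP, KX, VY, FV, IA, TD, YX, VF, QC, QP, NW, ZK, ZD, VL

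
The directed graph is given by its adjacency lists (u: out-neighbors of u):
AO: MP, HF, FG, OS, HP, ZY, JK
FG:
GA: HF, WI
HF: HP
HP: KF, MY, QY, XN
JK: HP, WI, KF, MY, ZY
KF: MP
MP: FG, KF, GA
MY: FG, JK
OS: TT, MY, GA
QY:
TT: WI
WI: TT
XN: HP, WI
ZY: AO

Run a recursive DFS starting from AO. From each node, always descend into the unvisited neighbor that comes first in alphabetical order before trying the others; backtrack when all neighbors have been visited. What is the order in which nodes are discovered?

Visit AO
AO → FG
AO → HF
HF → HP
HP → KF
KF → MP
MP → GA
GA → WI
WI → TT
HP → MY
MY → JK
JK → ZY
HP → QY
HP → XN
AO → OS

AO FG HF HP KF MP GA WI TT MY JK ZY QY XN OS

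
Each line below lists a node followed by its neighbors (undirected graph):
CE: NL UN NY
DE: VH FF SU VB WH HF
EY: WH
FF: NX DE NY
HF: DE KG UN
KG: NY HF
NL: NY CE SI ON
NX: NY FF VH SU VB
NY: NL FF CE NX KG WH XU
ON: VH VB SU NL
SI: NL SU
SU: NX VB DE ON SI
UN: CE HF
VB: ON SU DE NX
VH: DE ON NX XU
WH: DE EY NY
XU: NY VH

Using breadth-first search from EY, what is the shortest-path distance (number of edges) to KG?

Level 0: EY
Level 1: WH
Level 2: DE, NY
Level 3: CE, FF, HF, KG, NL, NX, SU, VB, VH, XU
Level 4: ON, SI, UN
KG first appears at level 3.

3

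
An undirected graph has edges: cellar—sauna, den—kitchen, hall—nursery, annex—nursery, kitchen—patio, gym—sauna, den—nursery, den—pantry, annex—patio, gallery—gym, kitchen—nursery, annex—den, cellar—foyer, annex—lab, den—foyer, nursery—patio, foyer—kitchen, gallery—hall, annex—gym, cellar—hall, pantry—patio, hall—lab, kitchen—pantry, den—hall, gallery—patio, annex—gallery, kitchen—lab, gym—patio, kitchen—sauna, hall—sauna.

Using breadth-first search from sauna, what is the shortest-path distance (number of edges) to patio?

Level 0: sauna
Level 1: cellar, gym, hall, kitchen
Level 2: annex, den, foyer, gallery, lab, nursery, pantry, patio
patio first appears at level 2.

2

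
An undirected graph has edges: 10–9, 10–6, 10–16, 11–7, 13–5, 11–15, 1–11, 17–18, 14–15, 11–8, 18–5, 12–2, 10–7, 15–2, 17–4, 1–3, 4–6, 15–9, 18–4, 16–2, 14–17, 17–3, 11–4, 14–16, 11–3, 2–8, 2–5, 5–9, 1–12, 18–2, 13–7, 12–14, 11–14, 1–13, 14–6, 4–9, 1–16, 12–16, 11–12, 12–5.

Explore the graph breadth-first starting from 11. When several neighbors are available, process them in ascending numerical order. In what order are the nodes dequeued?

11, 1, 3, 4, 7, 8, 12, 14, 15, 13, 16, 17, 6, 9, 18, 10, 2, 5

Visit 11; enqueue 1, 3, 4, 7, 8, 12, 14, 15 → queue [1, 3, 4, 7, 8, 12, 14, 15]
Visit 1; enqueue 13, 16 → queue [3, 4, 7, 8, 12, 14, 15, 13, 16]
Visit 3; enqueue 17 → queue [4, 7, 8, 12, 14, 15, 13, 16, 17]
Visit 4; enqueue 6, 9, 18 → queue [7, 8, 12, 14, 15, 13, 16, 17, 6, 9, 18]
Visit 7; enqueue 10 → queue [8, 12, 14, 15, 13, 16, 17, 6, 9, 18, 10]
Visit 8; enqueue 2 → queue [12, 14, 15, 13, 16, 17, 6, 9, 18, 10, 2]
Visit 12; enqueue 5 → queue [14, 15, 13, 16, 17, 6, 9, 18, 10, 2, 5]
Visit 14 → queue [15, 13, 16, 17, 6, 9, 18, 10, 2, 5]
Visit 15 → queue [13, 16, 17, 6, 9, 18, 10, 2, 5]
Visit 13 → queue [16, 17, 6, 9, 18, 10, 2, 5]
Visit 16 → queue [17, 6, 9, 18, 10, 2, 5]
Visit 17 → queue [6, 9, 18, 10, 2, 5]
Visit 6 → queue [9, 18, 10, 2, 5]
Visit 9 → queue [18, 10, 2, 5]
Visit 18 → queue [10, 2, 5]
Visit 10 → queue [2, 5]
Visit 2 → queue [5]
Visit 5 → queue []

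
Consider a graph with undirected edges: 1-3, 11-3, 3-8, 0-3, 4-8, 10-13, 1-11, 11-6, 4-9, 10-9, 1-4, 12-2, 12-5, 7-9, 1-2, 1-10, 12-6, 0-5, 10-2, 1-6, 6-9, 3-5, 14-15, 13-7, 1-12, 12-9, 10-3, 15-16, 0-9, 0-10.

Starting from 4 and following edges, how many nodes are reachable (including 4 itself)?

14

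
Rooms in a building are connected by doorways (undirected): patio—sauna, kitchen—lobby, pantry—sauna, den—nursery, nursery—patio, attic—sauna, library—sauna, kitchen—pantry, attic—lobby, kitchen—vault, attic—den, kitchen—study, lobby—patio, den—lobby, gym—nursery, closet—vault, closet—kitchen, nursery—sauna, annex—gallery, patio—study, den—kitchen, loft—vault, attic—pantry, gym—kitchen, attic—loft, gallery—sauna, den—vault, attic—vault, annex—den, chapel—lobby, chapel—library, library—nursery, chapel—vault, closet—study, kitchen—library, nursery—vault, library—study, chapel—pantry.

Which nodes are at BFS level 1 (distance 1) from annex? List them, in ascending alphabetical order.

den, gallery

Level 0: annex
Level 1: den, gallery
Level 2: attic, kitchen, lobby, nursery, sauna, vault
Level 3: chapel, closet, gym, library, loft, pantry, patio, study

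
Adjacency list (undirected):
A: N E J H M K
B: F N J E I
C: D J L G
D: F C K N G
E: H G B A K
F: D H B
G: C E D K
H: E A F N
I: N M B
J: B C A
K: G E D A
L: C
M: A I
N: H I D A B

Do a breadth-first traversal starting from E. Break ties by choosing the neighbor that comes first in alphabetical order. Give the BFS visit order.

Visit E; enqueue A, B, G, H, K → queue [A, B, G, H, K]
Visit A; enqueue J, M, N → queue [B, G, H, K, J, M, N]
Visit B; enqueue F, I → queue [G, H, K, J, M, N, F, I]
Visit G; enqueue C, D → queue [H, K, J, M, N, F, I, C, D]
Visit H → queue [K, J, M, N, F, I, C, D]
Visit K → queue [J, M, N, F, I, C, D]
Visit J → queue [M, N, F, I, C, D]
Visit M → queue [N, F, I, C, D]
Visit N → queue [F, I, C, D]
Visit F → queue [I, C, D]
Visit I → queue [C, D]
Visit C; enqueue L → queue [D, L]
Visit D → queue [L]
Visit L → queue []

E -> A -> B -> G -> H -> K -> J -> M -> N -> F -> I -> C -> D -> L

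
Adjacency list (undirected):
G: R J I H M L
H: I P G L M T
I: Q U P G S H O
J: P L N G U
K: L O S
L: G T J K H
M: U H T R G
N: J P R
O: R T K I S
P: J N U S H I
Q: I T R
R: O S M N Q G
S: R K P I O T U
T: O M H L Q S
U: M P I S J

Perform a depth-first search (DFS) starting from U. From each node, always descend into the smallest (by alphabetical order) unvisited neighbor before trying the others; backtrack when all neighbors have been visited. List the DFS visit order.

Visit U
U → I
I → G
G → H
H → L
L → J
J → N
N → P
P → S
S → K
K → O
O → R
R → M
M → T
T → Q

U, I, G, H, L, J, N, P, S, K, O, R, M, T, Q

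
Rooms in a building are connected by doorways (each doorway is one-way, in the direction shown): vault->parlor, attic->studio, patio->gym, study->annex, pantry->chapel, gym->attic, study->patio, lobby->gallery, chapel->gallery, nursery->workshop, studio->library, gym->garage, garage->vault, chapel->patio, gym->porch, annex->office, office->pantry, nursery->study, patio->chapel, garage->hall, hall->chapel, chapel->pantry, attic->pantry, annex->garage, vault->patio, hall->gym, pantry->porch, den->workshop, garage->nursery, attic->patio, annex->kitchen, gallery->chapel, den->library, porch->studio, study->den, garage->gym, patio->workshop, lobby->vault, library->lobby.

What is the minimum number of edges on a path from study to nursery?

Level 0: study
Level 1: annex, den, patio
Level 2: chapel, garage, gym, kitchen, library, office, workshop
Level 3: attic, gallery, hall, lobby, nursery, pantry, porch, vault
Level 4: parlor, studio
nursery first appears at level 3.

3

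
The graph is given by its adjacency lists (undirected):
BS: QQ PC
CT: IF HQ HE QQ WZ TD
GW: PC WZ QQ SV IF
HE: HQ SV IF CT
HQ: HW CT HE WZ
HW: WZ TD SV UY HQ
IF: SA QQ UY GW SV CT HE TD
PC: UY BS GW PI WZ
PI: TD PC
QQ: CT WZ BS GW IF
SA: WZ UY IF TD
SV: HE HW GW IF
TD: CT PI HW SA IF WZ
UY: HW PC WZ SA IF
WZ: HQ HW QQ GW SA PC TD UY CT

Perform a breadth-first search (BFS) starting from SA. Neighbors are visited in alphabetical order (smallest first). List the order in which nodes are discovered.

SA -> IF -> TD -> UY -> WZ -> CT -> GW -> HE -> QQ -> SV -> HW -> PI -> PC -> HQ -> BS

Visit SA; enqueue IF, TD, UY, WZ → queue [IF, TD, UY, WZ]
Visit IF; enqueue CT, GW, HE, QQ, SV → queue [TD, UY, WZ, CT, GW, HE, QQ, SV]
Visit TD; enqueue HW, PI → queue [UY, WZ, CT, GW, HE, QQ, SV, HW, PI]
Visit UY; enqueue PC → queue [WZ, CT, GW, HE, QQ, SV, HW, PI, PC]
Visit WZ; enqueue HQ → queue [CT, GW, HE, QQ, SV, HW, PI, PC, HQ]
Visit CT → queue [GW, HE, QQ, SV, HW, PI, PC, HQ]
Visit GW → queue [HE, QQ, SV, HW, PI, PC, HQ]
Visit HE → queue [QQ, SV, HW, PI, PC, HQ]
Visit QQ; enqueue BS → queue [SV, HW, PI, PC, HQ, BS]
Visit SV → queue [HW, PI, PC, HQ, BS]
Visit HW → queue [PI, PC, HQ, BS]
Visit PI → queue [PC, HQ, BS]
Visit PC → queue [HQ, BS]
Visit HQ → queue [BS]
Visit BS → queue []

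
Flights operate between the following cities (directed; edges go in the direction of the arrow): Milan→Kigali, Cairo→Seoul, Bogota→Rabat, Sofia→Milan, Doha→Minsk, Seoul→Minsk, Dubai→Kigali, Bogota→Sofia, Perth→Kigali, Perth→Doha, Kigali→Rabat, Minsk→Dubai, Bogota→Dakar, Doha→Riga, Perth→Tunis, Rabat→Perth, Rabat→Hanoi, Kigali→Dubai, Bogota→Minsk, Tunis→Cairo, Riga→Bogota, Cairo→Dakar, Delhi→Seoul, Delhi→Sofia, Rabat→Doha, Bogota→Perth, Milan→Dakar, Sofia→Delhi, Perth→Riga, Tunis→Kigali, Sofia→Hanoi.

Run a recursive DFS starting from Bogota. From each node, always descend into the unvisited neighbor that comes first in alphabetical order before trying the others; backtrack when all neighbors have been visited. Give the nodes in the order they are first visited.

Visit Bogota
Bogota → Dakar
Bogota → Minsk
Minsk → Dubai
Dubai → Kigali
Kigali → Rabat
Rabat → Doha
Doha → Riga
Rabat → Hanoi
Rabat → Perth
Perth → Tunis
Tunis → Cairo
Cairo → Seoul
Bogota → Sofia
Sofia → Delhi
Sofia → Milan

Bogota → Dakar → Minsk → Dubai → Kigali → Rabat → Doha → Riga → Hanoi → Perth → Tunis → Cairo → Seoul → Sofia → Delhi → Milan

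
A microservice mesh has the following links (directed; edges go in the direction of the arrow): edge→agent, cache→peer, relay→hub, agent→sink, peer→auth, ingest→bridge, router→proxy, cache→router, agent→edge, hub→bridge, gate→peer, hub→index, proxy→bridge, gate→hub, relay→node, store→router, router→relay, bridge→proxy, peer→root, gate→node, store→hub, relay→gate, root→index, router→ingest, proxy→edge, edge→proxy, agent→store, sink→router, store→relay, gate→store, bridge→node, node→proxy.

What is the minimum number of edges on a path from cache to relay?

2

Level 0: cache
Level 1: peer, router
Level 2: auth, ingest, proxy, relay, root
Level 3: bridge, edge, gate, hub, index, node
Level 4: agent, store
Level 5: sink
relay first appears at level 2.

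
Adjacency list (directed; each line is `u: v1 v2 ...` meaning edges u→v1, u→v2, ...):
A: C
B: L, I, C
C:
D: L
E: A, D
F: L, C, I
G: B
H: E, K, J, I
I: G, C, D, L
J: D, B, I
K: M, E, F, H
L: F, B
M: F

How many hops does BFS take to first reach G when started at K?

3

Level 0: K
Level 1: E, F, H, M
Level 2: A, C, D, I, J, L
Level 3: B, G
G first appears at level 3.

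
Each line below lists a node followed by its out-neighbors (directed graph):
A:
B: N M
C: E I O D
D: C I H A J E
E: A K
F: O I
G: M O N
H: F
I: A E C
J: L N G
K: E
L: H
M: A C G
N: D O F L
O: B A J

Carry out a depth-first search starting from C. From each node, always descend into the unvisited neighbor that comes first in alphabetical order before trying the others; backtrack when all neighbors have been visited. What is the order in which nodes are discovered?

Visit C
C → D
D → A
D → E
E → K
D → H
H → F
F → I
F → O
O → B
B → M
M → G
G → N
N → L
O → J

C -> D -> A -> E -> K -> H -> F -> I -> O -> B -> M -> G -> N -> L -> J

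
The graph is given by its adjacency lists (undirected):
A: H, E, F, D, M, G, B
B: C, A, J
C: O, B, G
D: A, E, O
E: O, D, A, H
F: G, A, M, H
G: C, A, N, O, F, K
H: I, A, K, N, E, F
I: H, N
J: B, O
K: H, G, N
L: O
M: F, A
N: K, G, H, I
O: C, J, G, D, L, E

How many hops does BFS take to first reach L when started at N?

3

Level 0: N
Level 1: G, H, I, K
Level 2: A, C, E, F, O
Level 3: B, D, J, L, M
L first appears at level 3.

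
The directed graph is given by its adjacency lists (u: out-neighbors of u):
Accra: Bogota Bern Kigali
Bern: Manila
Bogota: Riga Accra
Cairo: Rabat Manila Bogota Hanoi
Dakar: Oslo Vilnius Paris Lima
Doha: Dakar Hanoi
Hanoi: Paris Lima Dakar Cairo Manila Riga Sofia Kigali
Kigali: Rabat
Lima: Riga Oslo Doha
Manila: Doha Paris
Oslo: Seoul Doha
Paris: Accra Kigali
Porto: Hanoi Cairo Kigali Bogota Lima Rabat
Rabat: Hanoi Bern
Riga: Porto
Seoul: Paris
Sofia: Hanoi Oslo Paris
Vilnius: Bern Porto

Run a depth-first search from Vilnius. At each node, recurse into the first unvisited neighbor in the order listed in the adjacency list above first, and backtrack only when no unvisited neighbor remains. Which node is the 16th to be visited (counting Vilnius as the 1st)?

Visit Vilnius
Vilnius → Bern
Bern → Manila
Manila → Doha
Doha → Dakar
Dakar → Oslo
Oslo → Seoul
Seoul → Paris
Paris → Accra
Accra → Bogota
Bogota → Riga
Riga → Porto
Porto → Hanoi
Hanoi → Lima
Hanoi → Cairo
Cairo → Rabat
Hanoi → Sofia
Hanoi → Kigali

Visit order: Vilnius, Bern, Manila, Doha, Dakar, Oslo, Seoul, Paris, Accra, Bogota, Riga, Porto, Hanoi, Lima, Cairo, Rabat, Sofia, Kigali

Rabat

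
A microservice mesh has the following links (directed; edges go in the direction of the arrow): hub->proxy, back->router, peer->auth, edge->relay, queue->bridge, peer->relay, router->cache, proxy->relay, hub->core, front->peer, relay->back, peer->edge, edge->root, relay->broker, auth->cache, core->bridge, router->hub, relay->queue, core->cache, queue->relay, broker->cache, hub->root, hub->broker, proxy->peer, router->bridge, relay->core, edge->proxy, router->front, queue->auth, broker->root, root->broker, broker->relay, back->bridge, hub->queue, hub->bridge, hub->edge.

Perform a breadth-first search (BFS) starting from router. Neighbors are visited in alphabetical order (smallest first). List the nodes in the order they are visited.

Visit router; enqueue bridge, cache, front, hub → queue [bridge, cache, front, hub]
Visit bridge → queue [cache, front, hub]
Visit cache → queue [front, hub]
Visit front; enqueue peer → queue [hub, peer]
Visit hub; enqueue broker, core, edge, proxy, queue, root → queue [peer, broker, core, edge, proxy, queue, root]
Visit peer; enqueue auth, relay → queue [broker, core, edge, proxy, queue, root, auth, relay]
Visit broker → queue [core, edge, proxy, queue, root, auth, relay]
Visit core → queue [edge, proxy, queue, root, auth, relay]
Visit edge → queue [proxy, queue, root, auth, relay]
Visit proxy → queue [queue, root, auth, relay]
Visit queue → queue [root, auth, relay]
Visit root → queue [auth, relay]
Visit auth → queue [relay]
Visit relay; enqueue back → queue [back]
Visit back → queue []

router bridge cache front hub peer broker core edge proxy queue root auth relay back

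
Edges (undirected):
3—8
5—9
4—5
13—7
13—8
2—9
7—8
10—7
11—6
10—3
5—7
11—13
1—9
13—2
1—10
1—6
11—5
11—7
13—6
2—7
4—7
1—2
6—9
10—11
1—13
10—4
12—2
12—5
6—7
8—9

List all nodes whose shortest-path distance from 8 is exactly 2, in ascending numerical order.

Level 0: 8
Level 1: 3, 7, 9, 13
Level 2: 1, 2, 4, 5, 6, 10, 11
Level 3: 12

1, 2, 4, 5, 6, 10, 11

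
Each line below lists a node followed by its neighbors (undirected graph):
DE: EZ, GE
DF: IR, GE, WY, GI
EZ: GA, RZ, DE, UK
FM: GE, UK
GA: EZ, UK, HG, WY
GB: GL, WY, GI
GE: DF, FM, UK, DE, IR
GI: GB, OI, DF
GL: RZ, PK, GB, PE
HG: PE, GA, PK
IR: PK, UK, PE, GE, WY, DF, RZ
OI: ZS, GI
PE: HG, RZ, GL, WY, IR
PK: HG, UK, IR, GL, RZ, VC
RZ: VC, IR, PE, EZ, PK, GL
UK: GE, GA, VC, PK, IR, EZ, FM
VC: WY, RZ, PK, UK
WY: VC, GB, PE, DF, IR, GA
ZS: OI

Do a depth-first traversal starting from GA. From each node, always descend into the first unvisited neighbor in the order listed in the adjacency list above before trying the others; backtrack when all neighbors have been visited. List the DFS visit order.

GA -> EZ -> RZ -> VC -> WY -> GB -> GL -> PK -> HG -> PE -> IR -> UK -> GE -> DF -> GI -> OI -> ZS -> FM -> DE

Visit GA
GA → EZ
EZ → RZ
RZ → VC
VC → WY
WY → GB
GB → GL
GL → PK
PK → HG
HG → PE
PE → IR
IR → UK
UK → GE
GE → DF
DF → GI
GI → OI
OI → ZS
GE → FM
GE → DE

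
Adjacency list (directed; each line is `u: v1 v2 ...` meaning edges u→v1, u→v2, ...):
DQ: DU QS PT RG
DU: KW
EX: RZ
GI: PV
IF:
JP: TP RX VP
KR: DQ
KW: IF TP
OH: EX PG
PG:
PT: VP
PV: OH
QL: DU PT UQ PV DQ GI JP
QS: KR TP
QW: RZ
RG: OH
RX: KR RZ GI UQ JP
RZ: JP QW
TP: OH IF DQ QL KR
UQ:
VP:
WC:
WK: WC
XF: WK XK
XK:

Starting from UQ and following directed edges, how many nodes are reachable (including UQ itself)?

BFS from UQ visits: UQ
Reachable nodes: 1 of 25 total.

1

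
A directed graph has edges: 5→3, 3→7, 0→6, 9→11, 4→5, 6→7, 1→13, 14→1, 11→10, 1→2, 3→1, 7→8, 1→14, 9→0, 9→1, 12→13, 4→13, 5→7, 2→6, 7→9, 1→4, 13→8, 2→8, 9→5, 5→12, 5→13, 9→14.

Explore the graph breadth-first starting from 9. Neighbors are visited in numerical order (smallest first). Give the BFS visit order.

Visit 9; enqueue 0, 1, 5, 11, 14 → queue [0, 1, 5, 11, 14]
Visit 0; enqueue 6 → queue [1, 5, 11, 14, 6]
Visit 1; enqueue 2, 4, 13 → queue [5, 11, 14, 6, 2, 4, 13]
Visit 5; enqueue 3, 7, 12 → queue [11, 14, 6, 2, 4, 13, 3, 7, 12]
Visit 11; enqueue 10 → queue [14, 6, 2, 4, 13, 3, 7, 12, 10]
Visit 14 → queue [6, 2, 4, 13, 3, 7, 12, 10]
Visit 6 → queue [2, 4, 13, 3, 7, 12, 10]
Visit 2; enqueue 8 → queue [4, 13, 3, 7, 12, 10, 8]
Visit 4 → queue [13, 3, 7, 12, 10, 8]
Visit 13 → queue [3, 7, 12, 10, 8]
Visit 3 → queue [7, 12, 10, 8]
Visit 7 → queue [12, 10, 8]
Visit 12 → queue [10, 8]
Visit 10 → queue [8]
Visit 8 → queue []

9 0 1 5 11 14 6 2 4 13 3 7 12 10 8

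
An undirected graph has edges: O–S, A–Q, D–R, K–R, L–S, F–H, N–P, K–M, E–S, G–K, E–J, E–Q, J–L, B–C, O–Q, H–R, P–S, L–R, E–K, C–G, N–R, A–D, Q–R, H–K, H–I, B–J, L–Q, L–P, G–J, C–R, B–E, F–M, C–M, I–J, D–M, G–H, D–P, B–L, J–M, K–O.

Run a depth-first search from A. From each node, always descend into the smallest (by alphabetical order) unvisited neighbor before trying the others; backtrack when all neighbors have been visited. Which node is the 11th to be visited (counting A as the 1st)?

I

Visit A
A → D
D → M
M → C
C → B
B → E
E → J
J → G
G → H
H → F
H → I
H → K
K → O
O → Q
Q → L
L → P
P → N
N → R
P → S

Visit order: A, D, M, C, B, E, J, G, H, F, I, K, O, Q, L, P, N, R, S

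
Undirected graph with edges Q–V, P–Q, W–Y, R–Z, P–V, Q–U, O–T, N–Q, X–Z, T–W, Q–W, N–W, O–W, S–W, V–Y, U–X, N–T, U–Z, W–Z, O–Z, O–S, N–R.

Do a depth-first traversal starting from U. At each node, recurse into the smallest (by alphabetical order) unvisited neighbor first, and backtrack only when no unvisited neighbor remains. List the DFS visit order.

U → Q → N → R → Z → O → S → W → T → Y → V → P → X

Visit U
U → Q
Q → N
N → R
R → Z
Z → O
O → S
S → W
W → T
W → Y
Y → V
V → P
Z → X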